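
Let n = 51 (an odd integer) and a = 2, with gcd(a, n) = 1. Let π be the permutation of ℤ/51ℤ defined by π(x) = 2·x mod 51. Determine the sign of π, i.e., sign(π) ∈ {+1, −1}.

Start at x=32: 32 → 13 → 26 → 1 → 2 → 4 → 8 → … (one orbit).
Cycle type of π: 8×6 + 2 + 1; total 8 cycles.
Σ(ℓ_i−1) = 51−8 = 43; sign = (−1)^43 = -1.
(2|51)_J = -1 (Zolotarev's lemma cross-check).

-1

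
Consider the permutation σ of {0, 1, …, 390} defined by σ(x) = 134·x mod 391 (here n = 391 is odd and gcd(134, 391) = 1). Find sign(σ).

-1

Trace 302: π^k(302) = [302, 195, 324, 15, 55, 332, 305] for k=0..6.
Cycle lengths of π_134 on ℤ/391ℤ: [88, 88, 88, 88, 22, 8, 8, 1]; 8 cycles in total.
n − c = 391 − 8 = 383; sign = (−1)^383 = -1.
Via Zolotarev, sign(π_{134}) = (134|391) = -1.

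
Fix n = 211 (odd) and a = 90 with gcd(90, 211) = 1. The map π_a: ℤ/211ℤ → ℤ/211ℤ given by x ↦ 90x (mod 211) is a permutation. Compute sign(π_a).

Trace 148: π^k(148) = [148, 27, 109, 104, 76, 88, 113] for k=0..6.
Cycle lengths of π_90 on ℤ/211ℤ: [70, 70, 70, 1]; 4 cycles in total.
sign(π) = (−1)^{n − #cycles} = (−1)^{211−4} = (−1)^207 = -1.
The Jacobi symbol (90|211) = -1 (Zolotarev) agrees.

-1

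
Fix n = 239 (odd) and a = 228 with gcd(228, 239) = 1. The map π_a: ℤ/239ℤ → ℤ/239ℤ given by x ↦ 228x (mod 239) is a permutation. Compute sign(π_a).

-1

Trace 202: π^k(202) = [202, 168, 64, 13, 96, 139, 144] for k=0..6.
Cycle type of π: 238 + 1; total 2 cycles.
239 − 2 = 237 transpositions; sign(π) = (−1)^237 = -1.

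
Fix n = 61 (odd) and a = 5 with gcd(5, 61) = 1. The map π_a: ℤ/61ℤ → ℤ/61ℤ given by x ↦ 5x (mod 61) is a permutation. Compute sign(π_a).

Start at x=39: 39 → 12 → 60 → 56 → 36 → 58 → 46 → … (one orbit).
Cycle type of π: 30×2 + 1; total 3 cycles.
n − c = 61 − 3 = 58; sign = (−1)^58 = +1.
(5|61)_J = +1 (Zolotarev's lemma cross-check).

+1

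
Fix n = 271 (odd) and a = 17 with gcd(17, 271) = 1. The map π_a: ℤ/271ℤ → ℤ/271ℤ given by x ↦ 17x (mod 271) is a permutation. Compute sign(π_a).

Trace 245: π^k(245) = [245, 100, 74, 174, 248, 151, 128] for k=0..6.
Cycle type of π: 135×2 + 1; total 3 cycles.
With 3 cycles on 271 points, sign = (−1)^{271−3} = +1.
Check: (17/271) = +1 by Zolotarev.

+1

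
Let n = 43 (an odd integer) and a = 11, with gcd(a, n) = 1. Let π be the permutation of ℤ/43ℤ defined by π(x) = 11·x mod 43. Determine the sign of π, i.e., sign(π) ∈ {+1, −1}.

+1

Start at x=4: 4 → 1 → 11 → 35 → 41 → 21 → 16 → 4 (one orbit).
The orbit structure of x ↦ 11x mod 43: 7 orbits of sizes [7, 7, 7, 7, 7, 7, 1].
Σ(ℓ_i−1) = 43−7 = 36; sign = (−1)^36 = +1.
Via Zolotarev, sign(π_{11}) = (11|43) = +1.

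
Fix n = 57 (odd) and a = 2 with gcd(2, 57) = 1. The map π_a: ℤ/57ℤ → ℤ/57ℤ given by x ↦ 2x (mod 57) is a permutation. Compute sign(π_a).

Start at x=28: 28 → 56 → 55 → 53 → 49 → 41 → 25 → … (one orbit).
Cycle type of π: 18×3 + 2 + 1; total 5 cycles.
Σ(ℓ_i−1) = 57−5 = 52; sign = (−1)^52 = +1.

+1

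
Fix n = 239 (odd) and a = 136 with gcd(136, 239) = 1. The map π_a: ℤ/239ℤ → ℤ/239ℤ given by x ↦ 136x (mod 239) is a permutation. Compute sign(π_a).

+1

Start at x=174: 174 → 3 → 169 → 40 → 182 → 135 → 196 → … (one orbit).
3 cycles of lengths [119, 119, 1].
239 − 3 = 236 transpositions; sign(π) = (−1)^236 = +1.
(136|239)_J = +1 (Zolotarev's lemma cross-check).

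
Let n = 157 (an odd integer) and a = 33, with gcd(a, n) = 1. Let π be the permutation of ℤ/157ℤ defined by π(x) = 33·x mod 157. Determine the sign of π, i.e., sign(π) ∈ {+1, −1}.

+1

Orbit of 144 under x↦33x: [144, 42, 130, 51, 113, 118, 126]… (length divides ord_157(33)).
Cycle lengths of π_33 on ℤ/157ℤ: [78, 78, 1]; 3 cycles in total.
157 − 3 = 154 transpositions; sign(π) = (−1)^154 = +1.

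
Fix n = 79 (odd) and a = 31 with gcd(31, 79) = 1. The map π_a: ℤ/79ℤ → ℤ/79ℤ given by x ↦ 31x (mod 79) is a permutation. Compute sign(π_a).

+1

Start at x=64: 64 → 9 → 42 → 38 → 72 → 20 → 67 → … (one orbit).
The orbit structure of x ↦ 31x mod 79: 3 orbits of sizes [39, 39, 1].
Σ(ℓ_i−1) = 79−3 = 76; sign = (−1)^76 = +1.
(31|79)_J = +1 (Zolotarev's lemma cross-check).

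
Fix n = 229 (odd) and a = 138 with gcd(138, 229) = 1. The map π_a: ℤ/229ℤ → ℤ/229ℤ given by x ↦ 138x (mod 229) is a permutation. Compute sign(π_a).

+1

Trace 135: π^k(135) = [135, 81, 186, 20, 12, 53, 215] for k=0..6.
π_138 has 3 disjoint cycles with lengths [114, 114, 1] on {0,…,228}.
3 cycles on 229: each ℓ→(−1)^(ℓ−1), product (−1)^226 = +1.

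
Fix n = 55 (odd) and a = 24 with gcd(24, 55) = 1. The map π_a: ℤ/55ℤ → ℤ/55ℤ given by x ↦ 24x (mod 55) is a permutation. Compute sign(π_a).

Start at x=39: 39 → 1 → 24 → 26 → 19 → 16 → 54 → … (one orbit).
π_24 has 8 disjoint cycles with lengths [10, 10, 10, 10, 10, 2, 2, 1] on {0,…,54}.
With 8 cycles on 55 points, sign = (−1)^{55−8} = -1.
The Jacobi symbol (24|55) = -1 (Zolotarev) agrees.

-1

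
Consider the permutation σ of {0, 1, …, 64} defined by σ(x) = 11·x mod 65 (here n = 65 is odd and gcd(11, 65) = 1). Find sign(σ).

Trace 11: π^k(11) = [11, 56, 31, 16, 46, 51, 41] for k=0..6.
π_11 has 10 disjoint cycles with lengths [12, 12, 12, 12, 12, 1, 1, 1, 1, 1] on {0,…,64}.
sign(π) = (−1)^{n − #cycles} = (−1)^{65−10} = (−1)^55 = -1.

-1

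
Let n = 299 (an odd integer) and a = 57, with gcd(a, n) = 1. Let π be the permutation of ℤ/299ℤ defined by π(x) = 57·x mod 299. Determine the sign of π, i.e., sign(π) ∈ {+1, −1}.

Start at x=105: 105 → 5 → 285 → 99 → 261 → 226 → 25 → … (one orbit).
Cycle type of π: 44×6 + 22 + 4×3 + 1; total 11 cycles.
Σ(ℓ_i−1) = 299−11 = 288; sign = (−1)^288 = +1.

+1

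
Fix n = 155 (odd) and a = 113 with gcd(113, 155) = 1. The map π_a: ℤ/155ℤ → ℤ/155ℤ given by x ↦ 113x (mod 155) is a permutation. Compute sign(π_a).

-1

Trace 71: π^k(71) = [71, 118, 4, 142, 81, 8, 129] for k=0..6.
Cycle type of π: 60×2 + 15×2 + 4 + 1; total 6 cycles.
6 cycles on 155: each ℓ→(−1)^(ℓ−1), product (−1)^149 = -1.
Check: (113/155) = -1 by Zolotarev.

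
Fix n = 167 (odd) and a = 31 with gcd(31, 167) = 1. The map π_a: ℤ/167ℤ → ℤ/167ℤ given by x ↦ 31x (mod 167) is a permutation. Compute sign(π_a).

+1

Trace 18: π^k(18) = [18, 57, 97, 1, 31, 126, 65] for k=0..6.
The orbit structure of x ↦ 31x mod 167: 3 orbits of sizes [83, 83, 1].
3 cycles on 167: each ℓ→(−1)^(ℓ−1), product (−1)^164 = +1.
Check: (31/167) = +1 by Zolotarev.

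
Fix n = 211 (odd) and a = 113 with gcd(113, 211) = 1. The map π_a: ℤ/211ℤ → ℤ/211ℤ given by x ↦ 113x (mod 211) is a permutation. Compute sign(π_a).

Trace 169: π^k(169) = [169, 107, 64, 58, 13, 203, 151] for k=0..6.
Cycle lengths of π_113 on ℤ/211ℤ: [35, 35, 35, 35, 35, 35, 1]; 7 cycles in total.
Σ(ℓ_i−1) = 211−7 = 204; sign = (−1)^204 = +1.
Via Zolotarev, sign(π_{113}) = (113|211) = +1.

+1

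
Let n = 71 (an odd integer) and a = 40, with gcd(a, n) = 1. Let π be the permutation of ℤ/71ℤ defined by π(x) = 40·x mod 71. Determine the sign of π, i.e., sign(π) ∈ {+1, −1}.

Start at x=29: 29 → 24 → 37 → 60 → 57 → 8 → 36 → … (one orbit).
The orbit structure of x ↦ 40x mod 71: 3 orbits of sizes [35, 35, 1].
n − c = 71 − 3 = 68; sign = (−1)^68 = +1.
Via Zolotarev, sign(π_{40}) = (40|71) = +1.

+1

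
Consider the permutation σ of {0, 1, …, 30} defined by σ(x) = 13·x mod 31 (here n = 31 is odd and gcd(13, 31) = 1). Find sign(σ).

-1

Trace 14: π^k(14) = [14, 27, 10, 6, 16, 22, 7] for k=0..6.
The orbit structure of x ↦ 13x mod 31: 2 orbits of sizes [30, 1].
With 2 cycles on 31 points, sign = (−1)^{31−2} = -1.
(13|31)_J = -1 (Zolotarev's lemma cross-check).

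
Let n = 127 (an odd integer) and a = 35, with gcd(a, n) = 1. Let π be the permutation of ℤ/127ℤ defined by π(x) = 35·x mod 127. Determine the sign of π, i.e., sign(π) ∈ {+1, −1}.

Trace 49: π^k(49) = [49, 64, 81, 41, 38, 60, 68] for k=0..6.
The orbit structure of x ↦ 35x mod 127: 3 orbits of sizes [63, 63, 1].
3 cycles on 127: each ℓ→(−1)^(ℓ−1), product (−1)^124 = +1.
Via Zolotarev, sign(π_{35}) = (35|127) = +1.

+1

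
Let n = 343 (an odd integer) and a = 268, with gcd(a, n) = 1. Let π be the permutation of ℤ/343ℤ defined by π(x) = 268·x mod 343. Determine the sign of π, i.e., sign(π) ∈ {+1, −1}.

Start at x=9: 9 → 11 → 204 → 135 → 165 → 316 → 310 → … (one orbit).
7 cycles of lengths [147, 147, 21, 21, 3, 3, 1].
n − c = 343 − 7 = 336; sign = (−1)^336 = +1.
(268|343)_J = +1 (Zolotarev's lemma cross-check).

+1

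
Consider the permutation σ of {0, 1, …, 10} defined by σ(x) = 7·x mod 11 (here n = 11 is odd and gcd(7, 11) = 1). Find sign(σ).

-1

Start at x=5: 5 → 2 → 3 → 10 → 4 → 6 → 9 → … (one orbit).
π_7 has 2 disjoint cycles with lengths [10, 1] on {0,…,10}.
Σ(ℓ_i−1) = 11−2 = 9; sign = (−1)^9 = -1.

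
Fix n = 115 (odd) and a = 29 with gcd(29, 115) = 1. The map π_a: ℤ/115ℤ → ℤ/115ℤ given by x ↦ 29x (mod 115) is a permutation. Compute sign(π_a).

+1

Start at x=4: 4 → 1 → 29 → 36 → 9 → 31 → 94 → … (one orbit).
π_29 has 9 disjoint cycles with lengths [22, 22, 22, 22, 11, 11, 2, 2, 1] on {0,…,114}.
9 cycles on 115: each ℓ→(−1)^(ℓ−1), product (−1)^106 = +1.
(29|115)_J = +1 (Zolotarev's lemma cross-check).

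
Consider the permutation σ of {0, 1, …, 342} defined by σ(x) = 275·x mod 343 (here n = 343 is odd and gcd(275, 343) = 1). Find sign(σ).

Trace 312: π^k(312) = [312, 50, 30, 18, 148, 226, 67] for k=0..6.
Cycle lengths of π_275 on ℤ/343ℤ: [21, 21, 21, 21, 21, 21, 21, 21, 21, 21, 21, 21, 21, 21, 3, 3, 3, 3, 3, 3, 3, 3, 3, 3, 3, 3, 3, 3, 3, 3, 1]; 31 cycles in total.
n − c = 343 − 31 = 312; sign = (−1)^312 = +1.
The Jacobi symbol (275|343) = +1 (Zolotarev) agrees.

+1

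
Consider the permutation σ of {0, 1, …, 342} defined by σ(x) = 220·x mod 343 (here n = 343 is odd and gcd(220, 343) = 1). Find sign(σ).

-1

Trace 255: π^k(255) = [255, 191, 174, 207, 264, 113, 164] for k=0..6.
π_220 has 4 disjoint cycles with lengths [294, 42, 6, 1] on {0,…,342}.
With 4 cycles on 343 points, sign = (−1)^{343−4} = -1.
Check: (220/343) = -1 by Zolotarev.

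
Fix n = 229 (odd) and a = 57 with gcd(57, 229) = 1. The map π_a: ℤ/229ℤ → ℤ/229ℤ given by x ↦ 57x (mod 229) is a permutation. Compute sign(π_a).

Start at x=43: 43 → 161 → 17 → 53 → 44 → 218 → 60 → … (one orbit).
π_57 has 13 disjoint cycles with lengths [19, 19, 19, 19, 19, 19, 19, 19, 19, 19, 19, 19, 1] on {0,…,228}.
Σ(ℓ_i−1) = 229−13 = 216; sign = (−1)^216 = +1.
Zolotarev: (57|229) = +1, matching the cycle-count sign.

+1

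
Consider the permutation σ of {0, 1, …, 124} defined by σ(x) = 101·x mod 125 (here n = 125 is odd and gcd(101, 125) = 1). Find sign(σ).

+1

Start at x=76: 76 → 51 → 26 → 1 → 101 → 76 (one orbit).
Cycle lengths of π_101 on ℤ/125ℤ: [5, 5, 5, 5, 5, 5, 5, 5, 5, 5, 5, 5, 5, 5, 5, 5, 5, 5, 5, 5, 1, 1, 1, 1, 1, 1, 1, 1, 1, 1, 1, 1, 1, 1, 1, 1, 1, 1, 1, 1, 1, 1, 1, 1, 1]; 45 cycles in total.
With 45 cycles on 125 points, sign = (−1)^{125−45} = +1.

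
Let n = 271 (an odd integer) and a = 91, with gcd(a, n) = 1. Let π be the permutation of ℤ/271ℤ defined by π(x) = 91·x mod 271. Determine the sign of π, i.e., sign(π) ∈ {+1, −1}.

Trace 69: π^k(69) = [69, 46, 121, 171, 114, 76, 141] for k=0..6.
Cycle lengths of π_91 on ℤ/271ℤ: [270, 1]; 2 cycles in total.
271 − 2 = 269 transpositions; sign(π) = (−1)^269 = -1.

-1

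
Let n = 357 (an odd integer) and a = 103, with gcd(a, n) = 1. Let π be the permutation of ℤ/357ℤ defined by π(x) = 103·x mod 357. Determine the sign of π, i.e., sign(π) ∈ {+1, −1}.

Trace 52: π^k(52) = [52, 1, 103, 256, 307, 205] for k=0..5.
The orbit structure of x ↦ 103x mod 357: 102 orbits of sizes [6, 6, 6, 6, 6, 6, 6, 6, 6, 6, 6, 6, 6, 6, 6, 6, 6, 6, 6, 6, 6, 6, 6, 6, 6, 6, 6, 6, 6, 6, 6, 6, 6, 6, 6, 6, 6, 6, 6, 6, 6, 6, 6, 6, 6, 6, 6, 6, 6, 6, 6, 1, 1, 1, 1, 1, 1, 1, 1, 1, 1, 1, 1, 1, 1, 1, 1, 1, 1, 1, 1, 1, 1, 1, 1, 1, 1, 1, 1, 1, 1, 1, 1, 1, 1, 1, 1, 1, 1, 1, 1, 1, 1, 1, 1, 1, 1, 1, 1, 1, 1, 1].
sign(π) = (−1)^{n − #cycles} = (−1)^{357−102} = (−1)^255 = -1.
Zolotarev: (103|357) = -1, matching the cycle-count sign.

-1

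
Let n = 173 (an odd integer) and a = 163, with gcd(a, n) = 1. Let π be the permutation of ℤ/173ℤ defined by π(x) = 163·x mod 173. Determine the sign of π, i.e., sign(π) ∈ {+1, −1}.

+1

Trace 15: π^k(15) = [15, 23, 116, 51, 9, 83, 35] for k=0..6.
Cycle lengths of π_163 on ℤ/173ℤ: [86, 86, 1]; 3 cycles in total.
Σ(ℓ_i−1) = 173−3 = 170; sign = (−1)^170 = +1.
The Jacobi symbol (163|173) = +1 (Zolotarev) agrees.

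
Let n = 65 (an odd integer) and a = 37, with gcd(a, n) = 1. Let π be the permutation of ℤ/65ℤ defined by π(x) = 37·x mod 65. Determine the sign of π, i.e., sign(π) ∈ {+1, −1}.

+1

Trace 7: π^k(7) = [7, 64, 28, 61, 47, 49, 58] for k=0..6.
Decompose π into cycles: lengths [12, 12, 12, 12, 12, 4, 1] (7 cycles, including the fixed point 0).
Σ(ℓ_i−1) = 65−7 = 58; sign = (−1)^58 = +1.
Check: (37/65) = +1 by Zolotarev.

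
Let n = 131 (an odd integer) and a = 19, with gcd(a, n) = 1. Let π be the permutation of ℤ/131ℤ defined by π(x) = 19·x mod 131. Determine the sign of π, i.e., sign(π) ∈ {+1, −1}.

-1

Start at x=130: 130 → 112 → 32 → 84 → 24 → 63 → 18 → … (one orbit).
Decompose π into cycles: lengths [26, 26, 26, 26, 26, 1] (6 cycles, including the fixed point 0).
With 6 cycles on 131 points, sign = (−1)^{131−6} = -1.
Via Zolotarev, sign(π_{19}) = (19|131) = -1.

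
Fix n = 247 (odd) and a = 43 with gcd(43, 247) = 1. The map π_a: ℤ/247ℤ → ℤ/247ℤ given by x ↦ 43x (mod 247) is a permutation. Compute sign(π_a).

+1

Orbit of 120 under x↦43x: [120, 220, 74, 218, 235, 225, 42]… (length divides ord_247(43)).
The orbit structure of x ↦ 43x mod 247: 17 orbits of sizes [18, 18, 18, 18, 18, 18, 18, 18, 18, 18, 18, 18, 9, 9, 6, 6, 1].
sign(π) = (−1)^{n − #cycles} = (−1)^{247−17} = (−1)^230 = +1.
The Jacobi symbol (43|247) = +1 (Zolotarev) agrees.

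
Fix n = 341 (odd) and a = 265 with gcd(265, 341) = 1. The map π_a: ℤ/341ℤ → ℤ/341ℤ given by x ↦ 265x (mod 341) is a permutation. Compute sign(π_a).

Orbit of 276 under x↦265x: [276, 166, 1, 265, 320, 232, 100]… (length divides ord_341(265)).
Cycle lengths of π_265 on ℤ/341ℤ: [30, 30, 30, 30, 30, 30, 30, 30, 30, 30, 30, 1, 1, 1, 1, 1, 1, 1, 1, 1, 1, 1]; 22 cycles in total.
sign(π) = (−1)^{n − #cycles} = (−1)^{341−22} = (−1)^319 = -1.
(265|341)_J = -1 (Zolotarev's lemma cross-check).

-1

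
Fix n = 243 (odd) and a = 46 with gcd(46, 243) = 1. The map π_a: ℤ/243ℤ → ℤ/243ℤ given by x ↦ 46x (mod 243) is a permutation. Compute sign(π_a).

+1

Start at x=190: 190 → 235 → 118 → 82 → 127 → 10 → 217 → … (one orbit).
π_46 has 27 disjoint cycles with lengths [27, 27, 27, 27, 27, 27, 9, 9, 9, 9, 9, 9, 3, 3, 3, 3, 3, 3, 1, 1, 1, 1, 1, 1, 1, 1, 1] on {0,…,242}.
n − c = 243 − 27 = 216; sign = (−1)^216 = +1.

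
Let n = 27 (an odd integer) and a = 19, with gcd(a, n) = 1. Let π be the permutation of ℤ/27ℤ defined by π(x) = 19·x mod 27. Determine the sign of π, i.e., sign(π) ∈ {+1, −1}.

+1

Trace 1: π^k(1) = [1, 19, 10] for k=0..2.
15 cycles of lengths [3, 3, 3, 3, 3, 3, 1, 1, 1, 1, 1, 1, 1, 1, 1].
15 cycles on 27: each ℓ→(−1)^(ℓ−1), product (−1)^12 = +1.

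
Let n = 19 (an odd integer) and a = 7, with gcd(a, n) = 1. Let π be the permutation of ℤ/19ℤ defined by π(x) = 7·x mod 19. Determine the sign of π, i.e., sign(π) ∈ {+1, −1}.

Start at x=1: 1 → 7 → 11 → 1 (one orbit).
The orbit structure of x ↦ 7x mod 19: 7 orbits of sizes [3, 3, 3, 3, 3, 3, 1].
n − c = 19 − 7 = 12; sign = (−1)^12 = +1.

+1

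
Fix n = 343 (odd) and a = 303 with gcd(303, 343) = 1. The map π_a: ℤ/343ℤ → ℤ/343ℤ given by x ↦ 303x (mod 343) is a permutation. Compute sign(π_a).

Orbit of 39 under x↦303x: [39, 155, 317, 11, 246, 107, 179]… (length divides ord_343(303)).
Cycle lengths of π_303 on ℤ/343ℤ: [147, 147, 21, 21, 3, 3, 1]; 7 cycles in total.
Σ(ℓ_i−1) = 343−7 = 336; sign = (−1)^336 = +1.

+1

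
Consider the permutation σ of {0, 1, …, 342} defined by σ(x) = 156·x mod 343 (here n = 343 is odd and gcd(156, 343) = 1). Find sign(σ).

Trace 200: π^k(200) = [200, 330, 30, 221, 176, 16, 95] for k=0..6.
π_156 has 7 disjoint cycles with lengths [147, 147, 21, 21, 3, 3, 1] on {0,…,342}.
343 − 7 = 336 transpositions; sign(π) = (−1)^336 = +1.

+1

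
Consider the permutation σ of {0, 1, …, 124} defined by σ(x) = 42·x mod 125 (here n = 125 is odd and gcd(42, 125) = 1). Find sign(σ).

Orbit of 74 under x↦42x: [74, 108, 36, 12, 4, 43, 56]… (length divides ord_125(42)).
Cycle lengths of π_42 on ℤ/125ℤ: [100, 20, 4, 1]; 4 cycles in total.
4 cycles on 125: each ℓ→(−1)^(ℓ−1), product (−1)^121 = -1.
Via Zolotarev, sign(π_{42}) = (42|125) = -1.

-1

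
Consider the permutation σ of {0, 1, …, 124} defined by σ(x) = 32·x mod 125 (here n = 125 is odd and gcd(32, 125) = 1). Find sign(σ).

-1

Start at x=82: 82 → 124 → 93 → 101 → 107 → 49 → 68 → … (one orbit).
Cycle type of π: 20×5 + 4×6 + 1; total 12 cycles.
With 12 cycles on 125 points, sign = (−1)^{125−12} = -1.
The Jacobi symbol (32|125) = -1 (Zolotarev) agrees.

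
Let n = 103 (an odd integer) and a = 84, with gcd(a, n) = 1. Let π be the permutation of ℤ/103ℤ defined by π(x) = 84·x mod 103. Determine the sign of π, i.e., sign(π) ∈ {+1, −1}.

Start at x=5: 5 → 8 → 54 → 4 → 27 → 2 → 65 → … (one orbit).
The orbit structure of x ↦ 84x mod 103: 2 orbits of sizes [102, 1].
Σ(ℓ_i−1) = 103−2 = 101; sign = (−1)^101 = -1.
Zolotarev: (84|103) = -1, matching the cycle-count sign.

-1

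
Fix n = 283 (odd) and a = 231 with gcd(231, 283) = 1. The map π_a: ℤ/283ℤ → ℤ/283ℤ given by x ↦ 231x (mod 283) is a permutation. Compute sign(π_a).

-1

Trace 182: π^k(182) = [182, 158, 274, 185, 2, 179, 31] for k=0..6.
π_231 has 2 disjoint cycles with lengths [282, 1] on {0,…,282}.
n − c = 283 − 2 = 281; sign = (−1)^281 = -1.
Check: (231/283) = -1 by Zolotarev.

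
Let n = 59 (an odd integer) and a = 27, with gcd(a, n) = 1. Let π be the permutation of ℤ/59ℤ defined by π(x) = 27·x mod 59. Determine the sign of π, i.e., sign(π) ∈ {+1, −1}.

Trace 35: π^k(35) = [35, 1, 27, 21, 36, 28, 48] for k=0..6.
Cycle lengths of π_27 on ℤ/59ℤ: [29, 29, 1]; 3 cycles in total.
sign(π) = (−1)^{n − #cycles} = (−1)^{59−3} = (−1)^56 = +1.
Via Zolotarev, sign(π_{27}) = (27|59) = +1.

+1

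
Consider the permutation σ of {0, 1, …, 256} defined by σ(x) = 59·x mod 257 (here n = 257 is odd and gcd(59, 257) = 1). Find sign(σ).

Trace 227: π^k(227) = [227, 29, 169, 205, 16, 173, 184] for k=0..6.
3 cycles of lengths [128, 128, 1].
With 3 cycles on 257 points, sign = (−1)^{257−3} = +1.

+1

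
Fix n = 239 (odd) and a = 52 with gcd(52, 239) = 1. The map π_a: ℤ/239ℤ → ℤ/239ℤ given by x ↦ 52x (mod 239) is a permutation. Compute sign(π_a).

Trace 166: π^k(166) = [166, 28, 22, 188, 216, 238, 187] for k=0..6.
Decompose π into cycles: lengths [34, 34, 34, 34, 34, 34, 34, 1] (8 cycles, including the fixed point 0).
With 8 cycles on 239 points, sign = (−1)^{239−8} = -1.
Via Zolotarev, sign(π_{52}) = (52|239) = -1.

-1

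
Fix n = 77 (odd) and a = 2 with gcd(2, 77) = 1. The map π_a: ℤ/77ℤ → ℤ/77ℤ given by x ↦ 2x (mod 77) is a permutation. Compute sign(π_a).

-1

Trace 36: π^k(36) = [36, 72, 67, 57, 37, 74, 71] for k=0..6.
π_2 has 6 disjoint cycles with lengths [30, 30, 10, 3, 3, 1] on {0,…,76}.
Σ(ℓ_i−1) = 77−6 = 71; sign = (−1)^71 = -1.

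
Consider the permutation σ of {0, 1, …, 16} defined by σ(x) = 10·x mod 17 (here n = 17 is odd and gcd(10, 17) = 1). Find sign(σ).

Trace 1: π^k(1) = [1, 10, 15, 14, 4, 6, 9] for k=0..6.
The orbit structure of x ↦ 10x mod 17: 2 orbits of sizes [16, 1].
n − c = 17 − 2 = 15; sign = (−1)^15 = -1.

-1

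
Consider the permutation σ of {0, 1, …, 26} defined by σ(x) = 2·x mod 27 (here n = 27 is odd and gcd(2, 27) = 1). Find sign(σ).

Orbit of 8 under x↦2x: [8, 16, 5, 10, 20, 13, 26]… (length divides ord_27(2)).
Decompose π into cycles: lengths [18, 6, 2, 1] (4 cycles, including the fixed point 0).
4 cycles on 27: each ℓ→(−1)^(ℓ−1), product (−1)^23 = -1.
Via Zolotarev, sign(π_{2}) = (2|27) = -1.

-1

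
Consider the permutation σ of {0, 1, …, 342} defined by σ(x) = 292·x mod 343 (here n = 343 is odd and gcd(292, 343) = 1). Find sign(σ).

-1

Trace 321: π^k(321) = [321, 93, 59, 78, 138, 165, 160] for k=0..6.
Cycle type of π: 294 + 42 + 6 + 1; total 4 cycles.
343 − 4 = 339 transpositions; sign(π) = (−1)^339 = -1.
(292|343)_J = -1 (Zolotarev's lemma cross-check).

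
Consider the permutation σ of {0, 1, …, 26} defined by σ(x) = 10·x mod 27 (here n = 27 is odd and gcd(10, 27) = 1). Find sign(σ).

+1

Orbit of 10 under x↦10x: [10, 19, 1]… (length divides ord_27(10)).
Cycle type of π: 3×6 + 1×9; total 15 cycles.
With 15 cycles on 27 points, sign = (−1)^{27−15} = +1.
Check: (10/27) = +1 by Zolotarev.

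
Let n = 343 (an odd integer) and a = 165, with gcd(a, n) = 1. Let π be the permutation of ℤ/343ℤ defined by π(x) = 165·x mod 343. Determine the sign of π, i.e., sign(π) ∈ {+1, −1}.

Start at x=214: 214 → 324 → 295 → 312 → 30 → 148 → 67 → … (one orbit).
Cycle lengths of π_165 on ℤ/343ℤ: [21, 21, 21, 21, 21, 21, 21, 21, 21, 21, 21, 21, 21, 21, 3, 3, 3, 3, 3, 3, 3, 3, 3, 3, 3, 3, 3, 3, 3, 3, 1]; 31 cycles in total.
343 − 31 = 312 transpositions; sign(π) = (−1)^312 = +1.
Check: (165/343) = +1 by Zolotarev.

+1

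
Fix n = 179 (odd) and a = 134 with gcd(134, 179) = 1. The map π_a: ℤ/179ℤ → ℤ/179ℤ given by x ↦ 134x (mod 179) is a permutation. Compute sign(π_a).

-1

Start at x=112: 112 → 151 → 7 → 43 → 34 → 81 → 114 → … (one orbit).
The orbit structure of x ↦ 134x mod 179: 2 orbits of sizes [178, 1].
n − c = 179 − 2 = 177; sign = (−1)^177 = -1.
The Jacobi symbol (134|179) = -1 (Zolotarev) agrees.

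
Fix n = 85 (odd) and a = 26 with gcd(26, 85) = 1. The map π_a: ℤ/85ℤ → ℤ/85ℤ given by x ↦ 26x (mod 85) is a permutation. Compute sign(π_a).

Orbit of 26 under x↦26x: [26, 81, 66, 16, 76, 21, 36]… (length divides ord_85(26)).
Cycle type of π: 8×10 + 1×5; total 15 cycles.
15 cycles on 85: each ℓ→(−1)^(ℓ−1), product (−1)^70 = +1.
The Jacobi symbol (26|85) = +1 (Zolotarev) agrees.

+1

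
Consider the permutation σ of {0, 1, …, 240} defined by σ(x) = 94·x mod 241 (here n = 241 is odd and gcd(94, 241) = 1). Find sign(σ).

+1

Trace 54: π^k(54) = [54, 15, 205, 231, 24, 87, 225] for k=0..6.
Cycle type of π: 15×16 + 1; total 17 cycles.
sign(π) = (−1)^{n − #cycles} = (−1)^{241−17} = (−1)^224 = +1.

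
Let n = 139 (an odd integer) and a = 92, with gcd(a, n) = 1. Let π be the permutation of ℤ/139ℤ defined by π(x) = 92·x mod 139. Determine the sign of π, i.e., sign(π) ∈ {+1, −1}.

Orbit of 130 under x↦92x: [130, 6, 135, 49, 60, 99, 73]… (length divides ord_139(92)).
The orbit structure of x ↦ 92x mod 139: 2 orbits of sizes [138, 1].
Σ(ℓ_i−1) = 139−2 = 137; sign = (−1)^137 = -1.

-1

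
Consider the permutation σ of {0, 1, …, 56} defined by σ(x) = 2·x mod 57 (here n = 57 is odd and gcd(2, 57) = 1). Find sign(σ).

Start at x=32: 32 → 7 → 14 → 28 → 56 → 55 → 53 → … (one orbit).
The orbit structure of x ↦ 2x mod 57: 5 orbits of sizes [18, 18, 18, 2, 1].
57 − 5 = 52 transpositions; sign(π) = (−1)^52 = +1.

+1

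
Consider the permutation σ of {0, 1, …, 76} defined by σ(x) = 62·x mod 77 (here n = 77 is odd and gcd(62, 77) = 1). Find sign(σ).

+1

Trace 62: π^k(62) = [62, 71, 13, 36, 76, 15, 6] for k=0..6.
Cycle lengths of π_62 on ℤ/77ℤ: [10, 10, 10, 10, 10, 10, 10, 2, 2, 2, 1]; 11 cycles in total.
n − c = 77 − 11 = 66; sign = (−1)^66 = +1.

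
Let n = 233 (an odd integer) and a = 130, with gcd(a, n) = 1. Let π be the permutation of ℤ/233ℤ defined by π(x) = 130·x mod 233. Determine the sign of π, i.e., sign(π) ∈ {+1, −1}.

-1

Trace 141: π^k(141) = [141, 156, 9, 5, 184, 154, 215] for k=0..6.
The orbit structure of x ↦ 130x mod 233: 2 orbits of sizes [232, 1].
With 2 cycles on 233 points, sign = (−1)^{233−2} = -1.
The Jacobi symbol (130|233) = -1 (Zolotarev) agrees.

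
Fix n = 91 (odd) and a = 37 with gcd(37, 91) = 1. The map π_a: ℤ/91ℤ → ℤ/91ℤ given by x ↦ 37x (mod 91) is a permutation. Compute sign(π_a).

Orbit of 57 under x↦37x: [57, 16, 46, 64, 2, 74, 8]… (length divides ord_91(37)).
10 cycles of lengths [12, 12, 12, 12, 12, 12, 12, 3, 3, 1].
With 10 cycles on 91 points, sign = (−1)^{91−10} = -1.

-1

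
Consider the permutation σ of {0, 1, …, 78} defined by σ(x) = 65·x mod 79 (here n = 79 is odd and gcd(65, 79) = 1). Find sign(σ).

+1

Start at x=21: 21 → 22 → 8 → 46 → 67 → 10 → 18 → … (one orbit).
Cycle type of π: 13×6 + 1; total 7 cycles.
n − c = 79 − 7 = 72; sign = (−1)^72 = +1.
Check: (65/79) = +1 by Zolotarev.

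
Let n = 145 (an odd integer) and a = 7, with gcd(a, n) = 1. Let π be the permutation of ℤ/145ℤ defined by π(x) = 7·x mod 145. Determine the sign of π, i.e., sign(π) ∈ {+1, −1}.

Start at x=139: 139 → 103 → 141 → 117 → 94 → 78 → 111 → … (one orbit).
π_7 has 10 disjoint cycles with lengths [28, 28, 28, 28, 7, 7, 7, 7, 4, 1] on {0,…,144}.
145 − 10 = 135 transpositions; sign(π) = (−1)^135 = -1.

-1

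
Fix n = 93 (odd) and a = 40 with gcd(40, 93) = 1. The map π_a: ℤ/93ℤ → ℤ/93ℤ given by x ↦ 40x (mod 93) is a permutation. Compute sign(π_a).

Start at x=76: 76 → 64 → 49 → 7 → 1 → 40 → 19 → … (one orbit).
The orbit structure of x ↦ 40x mod 93: 9 orbits of sizes [15, 15, 15, 15, 15, 15, 1, 1, 1].
n − c = 93 − 9 = 84; sign = (−1)^84 = +1.

+1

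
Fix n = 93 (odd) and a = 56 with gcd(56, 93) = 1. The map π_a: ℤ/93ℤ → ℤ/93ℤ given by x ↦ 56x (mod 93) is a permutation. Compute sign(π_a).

-1

Start at x=25: 25 → 5 → 1 → 56 → 67 → 32 → 25 (one orbit).
Cycle lengths of π_56 on ℤ/93ℤ: [6, 6, 6, 6, 6, 6, 6, 6, 6, 6, 3, 3, 3, 3, 3, 3, 3, 3, 3, 3, 2, 1]; 22 cycles in total.
22 cycles on 93: each ℓ→(−1)^(ℓ−1), product (−1)^71 = -1.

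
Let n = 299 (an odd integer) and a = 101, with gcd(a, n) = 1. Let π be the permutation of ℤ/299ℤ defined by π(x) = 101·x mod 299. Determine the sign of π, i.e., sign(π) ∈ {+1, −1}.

+1

Start at x=4: 4 → 105 → 140 → 87 → 116 → 55 → 173 → … (one orbit).
The orbit structure of x ↦ 101x mod 299: 9 orbits of sizes [66, 66, 66, 66, 11, 11, 6, 6, 1].
9 cycles on 299: each ℓ→(−1)^(ℓ−1), product (−1)^290 = +1.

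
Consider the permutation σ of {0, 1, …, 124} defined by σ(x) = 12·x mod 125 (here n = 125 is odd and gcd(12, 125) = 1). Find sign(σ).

Start at x=27: 27 → 74 → 13 → 31 → 122 → 89 → 68 → … (one orbit).
The orbit structure of x ↦ 12x mod 125: 4 orbits of sizes [100, 20, 4, 1].
With 4 cycles on 125 points, sign = (−1)^{125−4} = -1.
The Jacobi symbol (12|125) = -1 (Zolotarev) agrees.

-1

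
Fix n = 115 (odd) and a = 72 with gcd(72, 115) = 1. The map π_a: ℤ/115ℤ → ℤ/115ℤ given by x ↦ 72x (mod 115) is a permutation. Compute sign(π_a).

-1

Trace 77: π^k(77) = [77, 24, 3, 101, 27, 104, 13] for k=0..6.
6 cycles of lengths [44, 44, 11, 11, 4, 1].
Σ(ℓ_i−1) = 115−6 = 109; sign = (−1)^109 = -1.
Via Zolotarev, sign(π_{72}) = (72|115) = -1.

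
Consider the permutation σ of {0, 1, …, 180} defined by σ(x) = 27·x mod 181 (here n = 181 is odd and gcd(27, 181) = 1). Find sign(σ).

+1

Trace 42: π^k(42) = [42, 48, 29, 59, 145, 114, 1] for k=0..6.
Cycle type of π: 15×12 + 1; total 13 cycles.
181 − 13 = 168 transpositions; sign(π) = (−1)^168 = +1.
(27|181)_J = +1 (Zolotarev's lemma cross-check).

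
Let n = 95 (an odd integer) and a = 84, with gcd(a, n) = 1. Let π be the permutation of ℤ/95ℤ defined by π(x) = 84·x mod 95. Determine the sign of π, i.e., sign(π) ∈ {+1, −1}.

-1

Start at x=11: 11 → 69 → 1 → 84 → 26 → 94 → 11 (one orbit).
Cycle type of π: 6×15 + 2×2 + 1; total 18 cycles.
With 18 cycles on 95 points, sign = (−1)^{95−18} = -1.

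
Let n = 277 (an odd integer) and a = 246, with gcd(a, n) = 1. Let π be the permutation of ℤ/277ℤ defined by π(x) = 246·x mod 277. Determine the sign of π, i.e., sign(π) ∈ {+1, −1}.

-1

Start at x=175: 175 → 115 → 36 → 269 → 248 → 68 → 108 → … (one orbit).
Cycle lengths of π_246 on ℤ/277ℤ: [276, 1]; 2 cycles in total.
sign(π) = (−1)^{n − #cycles} = (−1)^{277−2} = (−1)^275 = -1.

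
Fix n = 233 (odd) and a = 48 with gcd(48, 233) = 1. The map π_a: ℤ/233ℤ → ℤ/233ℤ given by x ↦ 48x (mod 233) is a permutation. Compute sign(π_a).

-1

Orbit of 53 under x↦48x: [53, 214, 20, 28, 179, 204, 6]… (length divides ord_233(48)).
2 cycles of lengths [232, 1].
Σ(ℓ_i−1) = 233−2 = 231; sign = (−1)^231 = -1.
Check: (48/233) = -1 by Zolotarev.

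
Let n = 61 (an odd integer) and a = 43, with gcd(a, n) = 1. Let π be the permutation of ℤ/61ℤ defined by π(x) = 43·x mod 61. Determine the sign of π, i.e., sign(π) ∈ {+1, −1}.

Trace 53: π^k(53) = [53, 22, 31, 52, 40, 12, 28] for k=0..6.
Cycle lengths of π_43 on ℤ/61ℤ: [60, 1]; 2 cycles in total.
n − c = 61 − 2 = 59; sign = (−1)^59 = -1.
Zolotarev: (43|61) = -1, matching the cycle-count sign.

-1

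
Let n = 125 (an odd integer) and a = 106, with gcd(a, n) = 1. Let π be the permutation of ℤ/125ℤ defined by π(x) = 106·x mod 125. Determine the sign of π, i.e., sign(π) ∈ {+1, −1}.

+1

Trace 11: π^k(11) = [11, 41, 96, 51, 31, 36, 66] for k=0..6.
Cycle lengths of π_106 on ℤ/125ℤ: [25, 25, 25, 25, 5, 5, 5, 5, 1, 1, 1, 1, 1]; 13 cycles in total.
Σ(ℓ_i−1) = 125−13 = 112; sign = (−1)^112 = +1.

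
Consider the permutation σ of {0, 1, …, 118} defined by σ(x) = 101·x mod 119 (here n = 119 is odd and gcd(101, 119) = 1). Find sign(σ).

-1

Trace 86: π^k(86) = [86, 118, 18, 33, 1, 101] for k=0..5.
Decompose π into cycles: lengths [6, 6, 6, 6, 6, 6, 6, 6, 6, 6, 6, 6, 6, 6, 6, 6, 6, 2, 2, 2, 2, 2, 2, 2, 2, 1] (26 cycles, including the fixed point 0).
sign(π) = (−1)^{n − #cycles} = (−1)^{119−26} = (−1)^93 = -1.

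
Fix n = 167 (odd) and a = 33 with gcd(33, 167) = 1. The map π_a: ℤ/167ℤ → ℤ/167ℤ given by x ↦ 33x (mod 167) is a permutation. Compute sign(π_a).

Start at x=2: 2 → 66 → 7 → 64 → 108 → 57 → 44 → … (one orbit).
Cycle type of π: 83×2 + 1; total 3 cycles.
167 − 3 = 164 transpositions; sign(π) = (−1)^164 = +1.

+1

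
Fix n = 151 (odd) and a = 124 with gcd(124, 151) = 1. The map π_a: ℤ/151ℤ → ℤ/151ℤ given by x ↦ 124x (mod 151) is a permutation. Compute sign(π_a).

Start at x=127: 127 → 44 → 20 → 64 → 84 → 148 → 81 → … (one orbit).
7 cycles of lengths [25, 25, 25, 25, 25, 25, 1].
With 7 cycles on 151 points, sign = (−1)^{151−7} = +1.

+1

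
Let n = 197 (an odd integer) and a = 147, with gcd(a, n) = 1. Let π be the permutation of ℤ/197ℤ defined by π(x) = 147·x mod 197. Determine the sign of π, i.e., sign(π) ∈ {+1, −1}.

Start at x=167: 167 → 121 → 57 → 105 → 69 → 96 → 125 → … (one orbit).
π_147 has 2 disjoint cycles with lengths [196, 1] on {0,…,196}.
2 cycles on 197: each ℓ→(−1)^(ℓ−1), product (−1)^195 = -1.
Via Zolotarev, sign(π_{147}) = (147|197) = -1.

-1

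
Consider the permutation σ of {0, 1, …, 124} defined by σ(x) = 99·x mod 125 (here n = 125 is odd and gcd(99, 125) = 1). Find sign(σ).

+1

Trace 49: π^k(49) = [49, 101, 124, 26, 74, 76, 24] for k=0..6.
π_99 has 23 disjoint cycles with lengths [10, 10, 10, 10, 10, 10, 10, 10, 10, 10, 2, 2, 2, 2, 2, 2, 2, 2, 2, 2, 2, 2, 1] on {0,…,124}.
23 cycles on 125: each ℓ→(−1)^(ℓ−1), product (−1)^102 = +1.
The Jacobi symbol (99|125) = +1 (Zolotarev) agrees.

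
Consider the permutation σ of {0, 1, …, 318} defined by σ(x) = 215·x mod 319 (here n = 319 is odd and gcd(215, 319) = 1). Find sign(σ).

Orbit of 41 under x↦215x: [41, 202, 46, 1, 215, 289, 249]… (length divides ord_319(215)).
Cycle type of π: 20×14 + 10 + 4×7 + 1; total 23 cycles.
319 − 23 = 296 transpositions; sign(π) = (−1)^296 = +1.

+1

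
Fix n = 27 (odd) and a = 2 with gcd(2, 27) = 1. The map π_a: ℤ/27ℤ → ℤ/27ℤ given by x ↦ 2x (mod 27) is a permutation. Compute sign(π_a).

-1

Trace 19: π^k(19) = [19, 11, 22, 17, 7, 14, 1] for k=0..6.
The orbit structure of x ↦ 2x mod 27: 4 orbits of sizes [18, 6, 2, 1].
Σ(ℓ_i−1) = 27−4 = 23; sign = (−1)^23 = -1.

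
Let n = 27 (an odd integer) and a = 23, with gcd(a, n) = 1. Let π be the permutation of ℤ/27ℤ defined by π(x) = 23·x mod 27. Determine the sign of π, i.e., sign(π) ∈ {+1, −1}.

-1

Trace 26: π^k(26) = [26, 4, 11, 10, 14, 25, 8] for k=0..6.
The orbit structure of x ↦ 23x mod 27: 4 orbits of sizes [18, 6, 2, 1].
sign(π) = (−1)^{n − #cycles} = (−1)^{27−4} = (−1)^23 = -1.
The Jacobi symbol (23|27) = -1 (Zolotarev) agrees.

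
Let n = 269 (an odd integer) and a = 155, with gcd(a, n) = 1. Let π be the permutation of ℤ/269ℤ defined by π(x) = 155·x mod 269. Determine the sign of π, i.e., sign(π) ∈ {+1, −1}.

-1

Start at x=153: 153 → 43 → 209 → 115 → 71 → 245 → 46 → … (one orbit).
Cycle type of π: 268 + 1; total 2 cycles.
269 − 2 = 267 transpositions; sign(π) = (−1)^267 = -1.
The Jacobi symbol (155|269) = -1 (Zolotarev) agrees.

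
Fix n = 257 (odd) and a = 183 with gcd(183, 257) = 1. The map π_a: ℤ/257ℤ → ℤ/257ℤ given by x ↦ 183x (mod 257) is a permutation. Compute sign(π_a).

Start at x=59: 59 → 3 → 35 → 237 → 195 → 219 → 242 → … (one orbit).
Cycle lengths of π_183 on ℤ/257ℤ: [256, 1]; 2 cycles in total.
257 − 2 = 255 transpositions; sign(π) = (−1)^255 = -1.
Check: (183/257) = -1 by Zolotarev.

-1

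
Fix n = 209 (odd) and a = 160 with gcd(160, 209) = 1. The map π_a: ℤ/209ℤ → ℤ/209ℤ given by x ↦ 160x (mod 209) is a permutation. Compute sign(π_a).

+1

Start at x=164: 164 → 115 → 8 → 26 → 189 → 144 → 50 → … (one orbit).
π_160 has 11 disjoint cycles with lengths [30, 30, 30, 30, 30, 30, 10, 6, 6, 6, 1] on {0,…,208}.
With 11 cycles on 209 points, sign = (−1)^{209−11} = +1.
Check: (160/209) = +1 by Zolotarev.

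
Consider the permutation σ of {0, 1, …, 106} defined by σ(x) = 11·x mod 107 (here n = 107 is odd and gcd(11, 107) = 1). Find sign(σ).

Trace 99: π^k(99) = [99, 19, 102, 52, 37, 86, 90] for k=0..6.
3 cycles of lengths [53, 53, 1].
With 3 cycles on 107 points, sign = (−1)^{107−3} = +1.
The Jacobi symbol (11|107) = +1 (Zolotarev) agrees.

+1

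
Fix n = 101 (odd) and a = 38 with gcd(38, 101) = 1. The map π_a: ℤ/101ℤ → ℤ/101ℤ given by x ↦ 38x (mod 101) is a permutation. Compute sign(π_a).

Start at x=23: 23 → 66 → 84 → 61 → 96 → 12 → 52 → … (one orbit).
Cycle lengths of π_38 on ℤ/101ℤ: [100, 1]; 2 cycles in total.
With 2 cycles on 101 points, sign = (−1)^{101−2} = -1.
Check: (38/101) = -1 by Zolotarev.

-1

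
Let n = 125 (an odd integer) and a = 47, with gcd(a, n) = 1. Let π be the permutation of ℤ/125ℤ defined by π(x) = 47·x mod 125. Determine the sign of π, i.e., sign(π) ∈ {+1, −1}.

Orbit of 36 under x↦47x: [36, 67, 24, 3, 16, 2, 94]… (length divides ord_125(47)).
Cycle type of π: 100 + 20 + 4 + 1; total 4 cycles.
Σ(ℓ_i−1) = 125−4 = 121; sign = (−1)^121 = -1.
The Jacobi symbol (47|125) = -1 (Zolotarev) agrees.

-1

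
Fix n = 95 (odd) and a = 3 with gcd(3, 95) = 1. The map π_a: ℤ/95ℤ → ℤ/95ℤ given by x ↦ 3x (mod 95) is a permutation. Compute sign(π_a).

+1

Orbit of 8 under x↦3x: [8, 24, 72, 26, 78, 44, 37]… (length divides ord_95(3)).
Decompose π into cycles: lengths [36, 36, 18, 4, 1] (5 cycles, including the fixed point 0).
sign(π) = (−1)^{n − #cycles} = (−1)^{95−5} = (−1)^90 = +1.
Check: (3/95) = +1 by Zolotarev.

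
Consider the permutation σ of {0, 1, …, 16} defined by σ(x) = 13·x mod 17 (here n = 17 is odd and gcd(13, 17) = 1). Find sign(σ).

Orbit of 16 under x↦13x: [16, 4, 1, 13]… (length divides ord_17(13)).
Cycle lengths of π_13 on ℤ/17ℤ: [4, 4, 4, 4, 1]; 5 cycles in total.
Σ(ℓ_i−1) = 17−5 = 12; sign = (−1)^12 = +1.
The Jacobi symbol (13|17) = +1 (Zolotarev) agrees.

+1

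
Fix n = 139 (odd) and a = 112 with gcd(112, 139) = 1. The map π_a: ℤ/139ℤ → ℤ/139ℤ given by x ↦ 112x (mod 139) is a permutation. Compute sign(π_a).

+1

Trace 65: π^k(65) = [65, 52, 125, 100, 80, 64, 79] for k=0..6.
Cycle type of π: 23×6 + 1; total 7 cycles.
With 7 cycles on 139 points, sign = (−1)^{139−7} = +1.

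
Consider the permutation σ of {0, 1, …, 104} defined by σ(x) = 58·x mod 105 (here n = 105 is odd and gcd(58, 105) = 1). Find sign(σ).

Trace 46: π^k(46) = [46, 43, 79, 67, 1, 58, 4] for k=0..6.
Cycle type of π: 12×6 + 4×3 + 3×6 + 1×3; total 18 cycles.
18 cycles on 105: each ℓ→(−1)^(ℓ−1), product (−1)^87 = -1.

-1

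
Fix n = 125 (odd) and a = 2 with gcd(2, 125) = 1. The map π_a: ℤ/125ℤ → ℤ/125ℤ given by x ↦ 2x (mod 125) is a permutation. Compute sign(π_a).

Orbit of 26 under x↦2x: [26, 52, 104, 83, 41, 82, 39]… (length divides ord_125(2)).
Cycle lengths of π_2 on ℤ/125ℤ: [100, 20, 4, 1]; 4 cycles in total.
Σ(ℓ_i−1) = 125−4 = 121; sign = (−1)^121 = -1.

-1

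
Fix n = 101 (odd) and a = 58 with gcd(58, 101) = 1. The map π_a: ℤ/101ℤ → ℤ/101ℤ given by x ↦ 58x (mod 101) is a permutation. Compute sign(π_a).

Trace 37: π^k(37) = [37, 25, 36, 68, 5, 88, 54] for k=0..6.
Decompose π into cycles: lengths [25, 25, 25, 25, 1] (5 cycles, including the fixed point 0).
With 5 cycles on 101 points, sign = (−1)^{101−5} = +1.

+1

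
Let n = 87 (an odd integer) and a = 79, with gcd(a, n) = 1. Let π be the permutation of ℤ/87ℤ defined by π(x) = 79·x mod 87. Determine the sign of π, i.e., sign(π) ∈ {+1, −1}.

-1

Orbit of 61 under x↦79x: [61, 34, 76, 1, 79, 64, 10]… (length divides ord_87(79)).
The orbit structure of x ↦ 79x mod 87: 6 orbits of sizes [28, 28, 28, 1, 1, 1].
Σ(ℓ_i−1) = 87−6 = 81; sign = (−1)^81 = -1.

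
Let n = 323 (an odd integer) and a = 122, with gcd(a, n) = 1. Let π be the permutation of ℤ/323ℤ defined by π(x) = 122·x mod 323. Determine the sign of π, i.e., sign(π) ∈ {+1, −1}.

Orbit of 312 under x↦122x: [312, 273, 37, 315, 316, 115, 141]… (length divides ord_323(122)).
π_122 has 11 disjoint cycles with lengths [48, 48, 48, 48, 48, 48, 16, 6, 6, 6, 1] on {0,…,322}.
11 cycles on 323: each ℓ→(−1)^(ℓ−1), product (−1)^312 = +1.
(122|323)_J = +1 (Zolotarev's lemma cross-check).

+1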